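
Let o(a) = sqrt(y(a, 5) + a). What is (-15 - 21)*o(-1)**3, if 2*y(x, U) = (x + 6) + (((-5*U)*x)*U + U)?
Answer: -1197*sqrt(266) ≈ -19522.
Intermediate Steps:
y(x, U) = 3 + U/2 + x/2 - 5*x*U**2/2 (y(x, U) = ((x + 6) + (((-5*U)*x)*U + U))/2 = ((6 + x) + ((-5*U*x)*U + U))/2 = ((6 + x) + (-5*x*U**2 + U))/2 = ((6 + x) + (U - 5*x*U**2))/2 = (6 + U + x - 5*x*U**2)/2 = 3 + U/2 + x/2 - 5*x*U**2/2)
o(a) = sqrt(11/2 - 61*a) (o(a) = sqrt((3 + (1/2)*5 + a/2 - 5/2*a*5**2) + a) = sqrt((3 + 5/2 + a/2 - 5/2*a*25) + a) = sqrt((3 + 5/2 + a/2 - 125*a/2) + a) = sqrt((11/2 - 62*a) + a) = sqrt(11/2 - 61*a))
(-15 - 21)*o(-1)**3 = (-15 - 21)*(sqrt(22 - 244*(-1))/2)**3 = -36*(22 + 244)**(3/2)/8 = -36*133*sqrt(266)/4 = -1197*sqrt(266)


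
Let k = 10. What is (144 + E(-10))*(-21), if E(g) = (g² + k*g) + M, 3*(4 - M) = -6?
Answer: -3150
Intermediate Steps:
M = 6 (M = 4 - ⅓*(-6) = 4 + 2 = 6)
E(g) = 6 + g² + 10*g (E(g) = (g² + 10*g) + 6 = 6 + g² + 10*g)
(144 + E(-10))*(-21) = (144 + (6 + (-10)² + 10*(-10)))*(-21) = (144 + (6 + 100 - 100))*(-21) = (144 + 6)*(-21) = 150*(-21) = -3150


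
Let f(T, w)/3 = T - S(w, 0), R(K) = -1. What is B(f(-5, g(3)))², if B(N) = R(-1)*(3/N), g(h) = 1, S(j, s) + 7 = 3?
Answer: 1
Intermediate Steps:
S(j, s) = -4 (S(j, s) = -7 + 3 = -4)
f(T, w) = 12 + 3*T (f(T, w) = 3*(T - 1*(-4)) = 3*(T + 4) = 3*(4 + T) = 12 + 3*T)
B(N) = -3/N
B(f(-5, g(3)))² = (-3/(12 + 3*(-5)))² = (-3/(12 - 15))² = (-3/(-3))² = (-3*(-⅓))² = 1² = 1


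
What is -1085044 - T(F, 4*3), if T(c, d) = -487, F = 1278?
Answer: -1084557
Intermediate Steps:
-1085044 - T(F, 4*3) = -1085044 - 1*(-487) = -1085044 + 487 = -1084557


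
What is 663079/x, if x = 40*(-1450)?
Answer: -663079/58000 ≈ -11.432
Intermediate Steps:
x = -58000
663079/x = 663079/(-58000) = 663079*(-1/58000) = -663079/58000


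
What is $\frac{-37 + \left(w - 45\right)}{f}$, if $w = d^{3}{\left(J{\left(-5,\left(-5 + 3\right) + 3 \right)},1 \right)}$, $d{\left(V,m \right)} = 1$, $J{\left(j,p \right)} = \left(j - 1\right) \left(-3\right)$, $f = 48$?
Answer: $- \frac{27}{16} \approx -1.6875$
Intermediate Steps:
$J{\left(j,p \right)} = 3 - 3 j$ ($J{\left(j,p \right)} = \left(-1 + j\right) \left(-3\right) = 3 - 3 j$)
$w = 1$ ($w = 1^{3} = 1$)
$\frac{-37 + \left(w - 45\right)}{f} = \frac{-37 + \left(1 - 45\right)}{48} = \frac{-37 - 44}{48} = \frac{1}{48} \left(-81\right) = - \frac{27}{16}$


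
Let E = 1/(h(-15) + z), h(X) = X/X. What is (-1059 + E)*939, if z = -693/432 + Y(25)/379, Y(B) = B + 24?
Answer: -8607712527/8639 ≈ -9.9638e+5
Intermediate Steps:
h(X) = 1
Y(B) = 24 + B
z = -26831/18192 (z = -693/432 + (24 + 25)/379 = -693*1/432 + 49*(1/379) = -77/48 + 49/379 = -26831/18192 ≈ -1.4749)
E = -18192/8639 (E = 1/(1 - 26831/18192) = 1/(-8639/18192) = -18192/8639 ≈ -2.1058)
(-1059 + E)*939 = (-1059 - 18192/8639)*939 = -9166893/8639*939 = -8607712527/8639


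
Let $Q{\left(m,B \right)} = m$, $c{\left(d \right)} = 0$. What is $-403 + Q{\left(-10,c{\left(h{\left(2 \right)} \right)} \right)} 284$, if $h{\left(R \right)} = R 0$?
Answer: $-3243$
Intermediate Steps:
$h{\left(R \right)} = 0$
$-403 + Q{\left(-10,c{\left(h{\left(2 \right)} \right)} \right)} 284 = -403 - 2840 = -3243$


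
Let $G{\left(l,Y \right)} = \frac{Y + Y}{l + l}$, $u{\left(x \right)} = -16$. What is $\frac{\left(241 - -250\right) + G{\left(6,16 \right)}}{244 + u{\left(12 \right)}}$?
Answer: $\frac{1481}{684} \approx 2.1652$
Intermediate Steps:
$G{\left(l,Y \right)} = \frac{Y}{l}$ ($G{\left(l,Y \right)} = \frac{2 Y}{2 l} = 2 Y \frac{1}{2 l} = \frac{Y}{l}$)
$\frac{\left(241 - -250\right) + G{\left(6,16 \right)}}{244 + u{\left(12 \right)}} = \frac{\left(241 - -250\right) + \frac{16}{6}}{244 - 16} = \frac{\left(241 + 250\right) + 16 \cdot \frac{1}{6}}{228} = \left(491 + \frac{8}{3}\right) \frac{1}{228} = \frac{1481}{3} \cdot \frac{1}{228} = \frac{1481}{684}$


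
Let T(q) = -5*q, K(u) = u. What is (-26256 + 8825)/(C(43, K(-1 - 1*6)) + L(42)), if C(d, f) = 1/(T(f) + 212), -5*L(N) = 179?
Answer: 21527285/44208 ≈ 486.95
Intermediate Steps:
L(N) = -179/5 (L(N) = -⅕*179 = -179/5)
C(d, f) = 1/(212 - 5*f) (C(d, f) = 1/(-5*f + 212) = 1/(212 - 5*f))
(-26256 + 8825)/(C(43, K(-1 - 1*6)) + L(42)) = (-26256 + 8825)/(-1/(-212 + 5*(-1 - 1*6)) - 179/5) = -17431/(-1/(-212 + 5*(-1 - 6)) - 179/5) = -17431/(-1/(-212 + 5*(-7)) - 179/5) = -17431/(-1/(-212 - 35) - 179/5) = -17431/(-1/(-247) - 179/5) = -17431/(-1*(-1/247) - 179/5) = -17431/(1/247 - 179/5) = -17431/(-44208/1235) = -17431*(-1235/44208) = 21527285/44208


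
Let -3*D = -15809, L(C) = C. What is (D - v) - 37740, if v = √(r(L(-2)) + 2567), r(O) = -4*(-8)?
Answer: -97411/3 - √2599 ≈ -32521.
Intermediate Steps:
D = 15809/3 (D = -⅓*(-15809) = 15809/3 ≈ 5269.7)
r(O) = 32
v = √2599 (v = √(32 + 2567) = √2599 ≈ 50.980)
(D - v) - 37740 = (15809/3 - √2599) - 37740 = -97411/3 - √2599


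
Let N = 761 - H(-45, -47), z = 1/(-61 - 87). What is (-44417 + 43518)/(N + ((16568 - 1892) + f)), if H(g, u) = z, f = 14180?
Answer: -133052/4383317 ≈ -0.030354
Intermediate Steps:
z = -1/148 (z = 1/(-148) = -1/148 ≈ -0.0067568)
H(g, u) = -1/148
N = 112629/148 (N = 761 - 1*(-1/148) = 761 + 1/148 = 112629/148 ≈ 761.01)
(-44417 + 43518)/(N + ((16568 - 1892) + f)) = (-44417 + 43518)/(112629/148 + ((16568 - 1892) + 14180)) = -899/(112629/148 + (14676 + 14180)) = -899/(112629/148 + 28856) = -899/4383317/148 = -899*148/4383317 = -133052/4383317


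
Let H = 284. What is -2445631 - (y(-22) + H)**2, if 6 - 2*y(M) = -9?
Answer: -10122413/4 ≈ -2.5306e+6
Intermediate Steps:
y(M) = 15/2 (y(M) = 3 - 1/2*(-9) = 3 + 9/2 = 15/2)
-2445631 - (y(-22) + H)**2 = -2445631 - (15/2 + 284)**2 = -2445631 - (583/2)**2 = -2445631 - 1*339889/4 = -2445631 - 339889/4 = -10122413/4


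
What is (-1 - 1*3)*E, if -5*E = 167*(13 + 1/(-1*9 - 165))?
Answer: 755174/435 ≈ 1736.0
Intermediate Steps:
E = -377587/870 (E = -167*(13 + 1/(-1*9 - 165))/5 = -167*(13 + 1/(-9 - 165))/5 = -167*(13 + 1/(-174))/5 = -167*(13 - 1/174)/5 = -167*2261/(5*174) = -⅕*377587/174 = -377587/870 ≈ -434.01)
(-1 - 1*3)*E = (-1 - 1*3)*(-377587/870) = (-1 - 3)*(-377587/870) = -4*(-377587/870) = 755174/435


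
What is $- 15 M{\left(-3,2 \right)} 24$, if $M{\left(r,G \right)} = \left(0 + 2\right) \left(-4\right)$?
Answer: $2880$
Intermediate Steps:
$M{\left(r,G \right)} = -8$ ($M{\left(r,G \right)} = 2 \left(-4\right) = -8$)
$- 15 M{\left(-3,2 \right)} 24 = \left(-15\right) \left(-8\right) 24 = 120 \cdot 24 = 2880$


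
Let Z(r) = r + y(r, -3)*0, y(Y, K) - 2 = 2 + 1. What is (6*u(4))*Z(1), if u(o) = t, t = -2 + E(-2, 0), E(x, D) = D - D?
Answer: -12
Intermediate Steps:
y(Y, K) = 5 (y(Y, K) = 2 + (2 + 1) = 2 + 3 = 5)
E(x, D) = 0
Z(r) = r (Z(r) = r + 5*0 = r + 0 = r)
t = -2 (t = -2 + 0 = -2)
u(o) = -2
(6*u(4))*Z(1) = (6*(-2))*1 = -12*1 = -12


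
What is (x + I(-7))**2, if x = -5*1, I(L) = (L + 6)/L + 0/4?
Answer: 1156/49 ≈ 23.592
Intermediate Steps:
I(L) = (6 + L)/L (I(L) = (6 + L)/L + 0*(1/4) = (6 + L)/L + 0 = (6 + L)/L)
x = -5
(x + I(-7))**2 = (-5 + (6 - 7)/(-7))**2 = (-5 - 1/7*(-1))**2 = (-5 + 1/7)**2 = (-34/7)**2 = 1156/49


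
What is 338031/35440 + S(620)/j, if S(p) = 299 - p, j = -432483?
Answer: 48734679071/5109065840 ≈ 9.5389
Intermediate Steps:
338031/35440 + S(620)/j = 338031/35440 + (299 - 1*620)/(-432483) = 338031*(1/35440) + (299 - 620)*(-1/432483) = 338031/35440 - 321*(-1/432483) = 338031/35440 + 107/144161 = 48734679071/5109065840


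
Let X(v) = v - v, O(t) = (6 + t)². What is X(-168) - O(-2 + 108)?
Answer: -12544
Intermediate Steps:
X(v) = 0
X(-168) - O(-2 + 108) = 0 - (6 + (-2 + 108))² = 0 - (6 + 106)² = 0 - 1*112² = 0 - 1*12544 = 0 - 12544 = -12544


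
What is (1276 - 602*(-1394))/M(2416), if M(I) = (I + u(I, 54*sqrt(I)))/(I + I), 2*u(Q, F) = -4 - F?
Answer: 2450887155968/1016533 + 109650295296*sqrt(151)/1016533 ≈ 3.7365e+6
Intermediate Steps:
u(Q, F) = -2 - F/2 (u(Q, F) = (-4 - F)/2 = -2 - F/2)
M(I) = (-2 + I - 27*sqrt(I))/(2*I) (M(I) = (I + (-2 - 27*sqrt(I)))/(I + I) = (I + (-2 - 27*sqrt(I)))/((2*I)) = (-2 + I - 27*sqrt(I))*(1/(2*I)) = (-2 + I - 27*sqrt(I))/(2*I))
(1276 - 602*(-1394))/M(2416) = (1276 - 602*(-1394))/(((1/2)*(-2 + 2416 - 108*sqrt(151))/2416)) = (1276 + 839188)/(((1/2)*(1/2416)*(-2 + 2416 - 108*sqrt(151)))) = 840464/(((1/2)*(1/2416)*(-2 + 2416 - 108*sqrt(151)))) = 840464/(((1/2)*(1/2416)*(2414 - 108*sqrt(151)))) = 840464/(1207/2416 - 27*sqrt(151)/1208)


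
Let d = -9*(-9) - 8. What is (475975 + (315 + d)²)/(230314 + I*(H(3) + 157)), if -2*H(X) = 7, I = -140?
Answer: 626519/208824 ≈ 3.0002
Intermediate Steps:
H(X) = -7/2 (H(X) = -½*7 = -7/2)
d = 73 (d = 81 - 8 = 73)
(475975 + (315 + d)²)/(230314 + I*(H(3) + 157)) = (475975 + (315 + 73)²)/(230314 - 140*(-7/2 + 157)) = (475975 + 388²)/(230314 - 140*307/2) = (475975 + 150544)/(230314 - 21490) = 626519/208824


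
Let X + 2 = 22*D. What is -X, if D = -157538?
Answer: 3465838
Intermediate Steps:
X = -3465838 (X = -2 + 22*(-157538) = -2 - 3465836 = -3465838)
-X = -1*(-3465838) = 3465838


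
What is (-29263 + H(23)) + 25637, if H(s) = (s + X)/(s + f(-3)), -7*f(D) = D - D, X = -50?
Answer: -83425/23 ≈ -3627.2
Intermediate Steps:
f(D) = 0 (f(D) = -(D - D)/7 = -1/7*0 = 0)
H(s) = (-50 + s)/s (H(s) = (s - 50)/(s + 0) = (-50 + s)/s)
(-29263 + H(23)) + 25637 = (-29263 + (-50 + 23)/23) + 25637 = (-29263 + (1/23)*(-27)) + 25637 = (-29263 - 27/23) + 25637 = -673076/23 + 25637 = -83425/23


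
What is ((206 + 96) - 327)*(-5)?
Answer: 125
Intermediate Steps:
((206 + 96) - 327)*(-5) = (302 - 327)*(-5) = -25*(-5) = 125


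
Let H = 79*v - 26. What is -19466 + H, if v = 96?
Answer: -11908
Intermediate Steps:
H = 7558 (H = 79*96 - 26 = 7584 - 26 = 7558)
-19466 + H = -19466 + 7558 = -11908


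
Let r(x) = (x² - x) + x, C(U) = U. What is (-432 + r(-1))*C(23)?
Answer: -9913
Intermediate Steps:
r(x) = x²
(-432 + r(-1))*C(23) = (-432 + (-1)²)*23 = (-432 + 1)*23 = -431*23 = -9913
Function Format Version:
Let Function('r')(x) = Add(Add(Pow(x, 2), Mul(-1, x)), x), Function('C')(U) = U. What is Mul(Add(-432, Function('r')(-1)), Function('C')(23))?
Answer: -9913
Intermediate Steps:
Function('r')(x) = Pow(x, 2)
Mul(Add(-432, Function('r')(-1)), Function('C')(23)) = Mul(Add(-432, Pow(-1, 2)), 23) = Mul(Add(-432, 1), 23) = Mul(-431, 23) = -9913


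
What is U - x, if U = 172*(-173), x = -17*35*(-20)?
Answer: -41656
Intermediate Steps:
x = 11900 (x = -595*(-20) = 11900)
U = -29756
U - x = -29756 - 1*11900 = -29756 - 11900 = -41656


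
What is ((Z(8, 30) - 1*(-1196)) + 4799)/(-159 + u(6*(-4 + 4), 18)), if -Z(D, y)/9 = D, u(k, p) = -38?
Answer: -5923/197 ≈ -30.066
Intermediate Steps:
Z(D, y) = -9*D
((Z(8, 30) - 1*(-1196)) + 4799)/(-159 + u(6*(-4 + 4), 18)) = ((-9*8 - 1*(-1196)) + 4799)/(-159 - 38) = ((-72 + 1196) + 4799)/(-197) = (1124 + 4799)*(-1/197) = 5923*(-1/197) = -5923/197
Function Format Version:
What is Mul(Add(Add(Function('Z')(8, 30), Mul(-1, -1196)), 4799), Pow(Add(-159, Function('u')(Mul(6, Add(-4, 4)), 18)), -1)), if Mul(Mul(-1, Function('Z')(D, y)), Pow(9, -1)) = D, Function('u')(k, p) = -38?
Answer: Rational(-5923, 197) ≈ -30.066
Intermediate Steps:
Function('Z')(D, y) = Mul(-9, D)
Mul(Add(Add(Function('Z')(8, 30), Mul(-1, -1196)), 4799), Pow(Add(-159, Function('u')(Mul(6, Add(-4, 4)), 18)), -1)) = Mul(Add(Add(Mul(-9, 8), Mul(-1, -1196)), 4799), Pow(Add(-159, -38), -1)) = Mul(Add(Add(-72, 1196), 4799), Pow(-197, -1)) = Mul(Add(1124, 4799), Rational(-1, 197)) = Mul(5923, Rational(-1, 197)) = Rational(-5923, 197)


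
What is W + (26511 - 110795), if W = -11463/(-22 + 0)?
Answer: -1842785/22 ≈ -83763.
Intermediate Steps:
W = 11463/22 (W = -11463/(-22) = -1/22*(-11463) = 11463/22 ≈ 521.04)
W + (26511 - 110795) = 11463/22 + (26511 - 110795) = 11463/22 - 84284 = -1842785/22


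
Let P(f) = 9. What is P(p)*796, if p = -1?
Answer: 7164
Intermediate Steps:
P(p)*796 = 9*796 = 7164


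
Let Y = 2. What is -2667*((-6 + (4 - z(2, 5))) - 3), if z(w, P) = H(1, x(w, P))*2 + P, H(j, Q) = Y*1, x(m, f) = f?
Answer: 37338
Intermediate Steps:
H(j, Q) = 2 (H(j, Q) = 2*1 = 2)
z(w, P) = 4 + P (z(w, P) = 2*2 + P = 4 + P)
-2667*((-6 + (4 - z(2, 5))) - 3) = -2667*((-6 + (4 - (4 + 5))) - 3) = -2667*((-6 + (4 - 1*9)) - 3) = -2667*((-6 + (4 - 9)) - 3) = -2667*((-6 - 5) - 3) = -2667*(-11 - 3) = -2667*(-14) = 37338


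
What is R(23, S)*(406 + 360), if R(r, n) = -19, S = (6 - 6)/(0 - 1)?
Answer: -14554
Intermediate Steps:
S = 0 (S = 0/(-1) = 0*(-1) = 0)
R(23, S)*(406 + 360) = -19*(406 + 360) = -19*766 = -14554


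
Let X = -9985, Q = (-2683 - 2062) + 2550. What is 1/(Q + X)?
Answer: -1/12180 ≈ -8.2102e-5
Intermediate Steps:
Q = -2195 (Q = -4745 + 2550 = -2195)
1/(Q + X) = 1/(-2195 - 9985) = 1/(-12180) = -1/12180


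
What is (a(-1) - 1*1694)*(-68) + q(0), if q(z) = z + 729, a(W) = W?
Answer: 115989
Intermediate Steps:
q(z) = 729 + z
(a(-1) - 1*1694)*(-68) + q(0) = (-1 - 1*1694)*(-68) + (729 + 0) = (-1 - 1694)*(-68) + 729 = -1695*(-68) + 729 = 115260 + 729 = 115989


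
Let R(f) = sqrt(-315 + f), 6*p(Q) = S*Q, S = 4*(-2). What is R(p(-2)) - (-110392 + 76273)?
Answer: 34119 + I*sqrt(2811)/3 ≈ 34119.0 + 17.673*I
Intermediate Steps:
S = -8
p(Q) = -4*Q/3 (p(Q) = (-8*Q)/6 = -4*Q/3)
R(p(-2)) - (-110392 + 76273) = sqrt(-315 - 4/3*(-2)) - (-110392 + 76273) = sqrt(-315 + 8/3) - 1*(-34119) = sqrt(-937/3) + 34119 = I*sqrt(2811)/3 + 34119 = 34119 + I*sqrt(2811)/3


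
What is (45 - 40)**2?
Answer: 25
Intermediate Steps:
(45 - 40)**2 = 5**2 = 25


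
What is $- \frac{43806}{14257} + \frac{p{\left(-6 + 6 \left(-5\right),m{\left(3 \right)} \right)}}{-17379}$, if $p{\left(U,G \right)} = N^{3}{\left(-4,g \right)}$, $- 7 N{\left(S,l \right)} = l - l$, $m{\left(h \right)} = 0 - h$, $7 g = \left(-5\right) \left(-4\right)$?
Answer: $- \frac{43806}{14257} \approx -3.0726$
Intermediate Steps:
$g = \frac{20}{7}$ ($g = \frac{\left(-5\right) \left(-4\right)}{7} = \frac{1}{7} \cdot 20 = \frac{20}{7} \approx 2.8571$)
$m{\left(h \right)} = - h$
$N{\left(S,l \right)} = 0$ ($N{\left(S,l \right)} = - \frac{l - l}{7} = \left(- \frac{1}{7}\right) 0 = 0$)
$p{\left(U,G \right)} = 0$ ($p{\left(U,G \right)} = 0^{3} = 0$)
$- \frac{43806}{14257} + \frac{p{\left(-6 + 6 \left(-5\right),m{\left(3 \right)} \right)}}{-17379} = - \frac{43806}{14257} + \frac{0}{-17379} = \left(-43806\right) \frac{1}{14257} + 0 \left(- \frac{1}{17379}\right) = - \frac{43806}{14257} + 0 = - \frac{43806}{14257}$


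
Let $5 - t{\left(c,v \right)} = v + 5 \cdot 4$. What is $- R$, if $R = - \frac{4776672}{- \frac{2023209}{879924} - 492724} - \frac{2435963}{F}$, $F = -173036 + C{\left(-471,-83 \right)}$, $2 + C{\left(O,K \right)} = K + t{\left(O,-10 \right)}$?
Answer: $- \frac{594602527790131361}{25020267404574770} \approx -23.765$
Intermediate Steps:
$t{\left(c,v \right)} = -15 - v$ ($t{\left(c,v \right)} = 5 - \left(v + 5 \cdot 4\right) = 5 - \left(v + 20\right) = 5 - \left(20 + v\right) = -15 - v$)
$C{\left(O,K \right)} = -7 + K$ ($C{\left(O,K \right)} = -2 + \left(K - 5\right) = -2 + \left(-5 + K\right) = -7 + K$)
$F = -173126$ ($F = -173036 - 90 = -173126$)
$R = \frac{594602527790131361}{25020267404574770}$ ($R = - \frac{4776672}{- \frac{2023209}{879924} - 492724} - \frac{2435963}{-173126} = - \frac{4776672}{\left(-2023209\right) \frac{1}{879924} - 492724} - - \frac{2435963}{173126} = - \frac{4776672}{- \frac{674403}{293308} - 492724} + \frac{2435963}{173126} = - \frac{4776672}{- \frac{144520565395}{293308}} + \frac{2435963}{173126} = \left(-4776672\right) \left(- \frac{293308}{144520565395}\right) + \frac{2435963}{173126} = \frac{1401036110976}{144520565395} + \frac{2435963}{173126} = \frac{594602527790131361}{25020267404574770} \approx 23.765$)
$- R = \left(-1\right) \frac{594602527790131361}{25020267404574770} = - \frac{594602527790131361}{25020267404574770}$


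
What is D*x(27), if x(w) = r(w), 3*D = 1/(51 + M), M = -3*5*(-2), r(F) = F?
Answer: 1/9 ≈ 0.11111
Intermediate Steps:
M = 30 (M = -15*(-2) = 30)
D = 1/243 (D = 1/(3*(51 + 30)) = (1/3)/81 = (1/3)*(1/81) = 1/243 ≈ 0.0041152)
x(w) = w
D*x(27) = (1/243)*27 = 1/9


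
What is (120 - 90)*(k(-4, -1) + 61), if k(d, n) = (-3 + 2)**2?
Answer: 1860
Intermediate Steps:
k(d, n) = 1 (k(d, n) = (-1)**2 = 1)
(120 - 90)*(k(-4, -1) + 61) = (120 - 90)*(1 + 61) = 30*62 = 1860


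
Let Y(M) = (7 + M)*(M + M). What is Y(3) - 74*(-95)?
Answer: 7090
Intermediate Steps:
Y(M) = 2*M*(7 + M) (Y(M) = (7 + M)*(2*M) = 2*M*(7 + M))
Y(3) - 74*(-95) = 2*3*(7 + 3) - 74*(-95) = 2*3*10 + 7030 = 60 + 7030 = 7090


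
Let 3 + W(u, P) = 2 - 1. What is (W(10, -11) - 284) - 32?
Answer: -318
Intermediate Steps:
W(u, P) = -2 (W(u, P) = -3 + (2 - 1) = -3 + 1 = -2)
(W(10, -11) - 284) - 32 = (-2 - 284) - 32 = -286 - 32 = -318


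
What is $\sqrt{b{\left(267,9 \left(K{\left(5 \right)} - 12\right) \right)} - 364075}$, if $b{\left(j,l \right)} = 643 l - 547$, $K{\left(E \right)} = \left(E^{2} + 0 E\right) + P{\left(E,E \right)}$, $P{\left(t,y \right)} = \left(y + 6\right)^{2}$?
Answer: $2 \sqrt{102709} \approx 640.96$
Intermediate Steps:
$P{\left(t,y \right)} = \left(6 + y\right)^{2}$
$K{\left(E \right)} = E^{2} + \left(6 + E\right)^{2}$ ($K{\left(E \right)} = \left(E^{2} + 0 E\right) + \left(6 + E\right)^{2} = \left(E^{2} + 0\right) + \left(6 + E\right)^{2} = E^{2} + \left(6 + E\right)^{2}$)
$b{\left(j,l \right)} = -547 + 643 l$
$\sqrt{b{\left(267,9 \left(K{\left(5 \right)} - 12\right) \right)} - 364075} = \sqrt{\left(-547 + 643 \cdot 9 \left(\left(5^{2} + \left(6 + 5\right)^{2}\right) - 12\right)\right) - 364075} = \sqrt{\left(-547 + 643 \cdot 9 \left(\left(25 + 11^{2}\right) - 12\right)\right) - 364075} = \sqrt{\left(-547 + 643 \cdot 9 \left(\left(25 + 121\right) - 12\right)\right) - 364075} = \sqrt{\left(-547 + 643 \cdot 9 \left(146 - 12\right)\right) - 364075} = \sqrt{\left(-547 + 643 \cdot 9 \cdot 134\right) - 364075} = \sqrt{\left(-547 + 643 \cdot 1206\right) - 364075} = \sqrt{\left(-547 + 775458\right) - 364075} = \sqrt{774911 - 364075} = \sqrt{410836} = 2 \sqrt{102709}$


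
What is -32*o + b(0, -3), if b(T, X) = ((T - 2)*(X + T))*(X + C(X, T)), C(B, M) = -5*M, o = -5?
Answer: 142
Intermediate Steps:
b(T, X) = (-2 + T)*(T + X)*(X - 5*T) (b(T, X) = ((T - 2)*(X + T))*(X - 5*T) = ((-2 + T)*(T + X))*(X - 5*T) = (-2 + T)*(T + X)*(X - 5*T))
-32*o + b(0, -3) = -32*(-5) + (-5*0**3 - 2*(-3)**2 + 10*0**2 + 0*(-3)**2 - 4*(-3)*0**2 + 8*0*(-3)) = 160 + (-5*0 - 2*9 + 10*0 + 0*9 - 4*(-3)*0 + 0) = 160 + (0 - 18 + 0 + 0 + 0 + 0) = 160 - 18 = 142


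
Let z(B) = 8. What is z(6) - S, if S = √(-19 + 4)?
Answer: 8 - I*√15 ≈ 8.0 - 3.873*I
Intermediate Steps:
S = I*√15 (S = √(-15) = I*√15 ≈ 3.873*I)
z(6) - S = 8 - I*√15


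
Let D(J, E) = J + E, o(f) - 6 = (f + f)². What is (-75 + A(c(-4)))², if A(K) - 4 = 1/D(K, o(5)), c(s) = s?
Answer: 52432081/10404 ≈ 5039.6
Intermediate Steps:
o(f) = 6 + 4*f² (o(f) = 6 + (f + f)² = 6 + (2*f)² = 6 + 4*f²)
D(J, E) = E + J
A(K) = 4 + 1/(106 + K) (A(K) = 4 + 1/((6 + 4*5²) + K) = 4 + 1/((6 + 4*25) + K) = 4 + 1/((6 + 100) + K) = 4 + 1/(106 + K))
(-75 + A(c(-4)))² = (-75 + (425 + 4*(-4))/(106 - 4))² = (-75 + (425 - 16)/102)² = (-75 + (1/102)*409)² = (-75 + 409/102)² = (-7241/102)² = 52432081/10404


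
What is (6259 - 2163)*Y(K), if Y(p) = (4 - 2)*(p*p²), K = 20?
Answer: 65536000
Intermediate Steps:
Y(p) = 2*p³
(6259 - 2163)*Y(K) = (6259 - 2163)*(2*20³) = 4096*(2*8000) = 4096*16000 = 65536000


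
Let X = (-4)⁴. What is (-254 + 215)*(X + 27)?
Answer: -11037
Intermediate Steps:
X = 256
(-254 + 215)*(X + 27) = (-254 + 215)*(256 + 27) = -39*283 = -11037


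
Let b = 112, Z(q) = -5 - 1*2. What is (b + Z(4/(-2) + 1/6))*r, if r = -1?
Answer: -105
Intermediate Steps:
Z(q) = -7 (Z(q) = -5 - 2 = -7)
(b + Z(4/(-2) + 1/6))*r = (112 - 7)*(-1) = 105*(-1) = -105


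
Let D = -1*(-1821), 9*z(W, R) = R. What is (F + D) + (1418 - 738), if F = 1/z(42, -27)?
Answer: 7502/3 ≈ 2500.7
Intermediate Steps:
z(W, R) = R/9
D = 1821
F = -⅓ (F = 1/((⅑)*(-27)) = 1/(-3) = -⅓ ≈ -0.33333)
(F + D) + (1418 - 738) = (-⅓ + 1821) + (1418 - 738) = 5462/3 + 680 = 7502/3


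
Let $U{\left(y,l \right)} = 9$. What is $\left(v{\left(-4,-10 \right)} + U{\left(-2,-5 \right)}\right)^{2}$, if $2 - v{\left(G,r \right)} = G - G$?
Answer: $121$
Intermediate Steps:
$v{\left(G,r \right)} = 2$ ($v{\left(G,r \right)} = 2 - \left(G - G\right) = 2 - 0 = 2 + 0 = 2$)
$\left(v{\left(-4,-10 \right)} + U{\left(-2,-5 \right)}\right)^{2} = \left(2 + 9\right)^{2} = 11^{2} = 121$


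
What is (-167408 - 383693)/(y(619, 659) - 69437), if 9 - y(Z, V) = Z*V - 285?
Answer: 551101/477064 ≈ 1.1552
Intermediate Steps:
y(Z, V) = 294 - V*Z (y(Z, V) = 9 - (Z*V - 285) = 9 - (V*Z - 285) = 9 - (-285 + V*Z) = 9 + (285 - V*Z) = 294 - V*Z)
(-167408 - 383693)/(y(619, 659) - 69437) = (-167408 - 383693)/((294 - 1*659*619) - 69437) = -551101/((294 - 407921) - 69437) = -551101/(-407627 - 69437) = -551101/(-477064) = -551101*(-1/477064) = 551101/477064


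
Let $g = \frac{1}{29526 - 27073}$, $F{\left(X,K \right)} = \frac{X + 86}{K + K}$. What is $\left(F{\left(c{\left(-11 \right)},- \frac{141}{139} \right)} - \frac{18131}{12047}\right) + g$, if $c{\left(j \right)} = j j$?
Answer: $- \frac{287605981805}{2777821354} \approx -103.54$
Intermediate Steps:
$c{\left(j \right)} = j^{2}$
$F{\left(X,K \right)} = \frac{86 + X}{2 K}$
$g = \frac{1}{2453} \approx 0.00040766$
$\left(F{\left(c{\left(-11 \right)},- \frac{141}{139} \right)} - \frac{18131}{12047}\right) + g = \left(\frac{86 + \left(-11\right)^{2}}{2 \left(- \frac{141}{139}\right)} - \frac{18131}{12047}\right) + \frac{1}{2453} = \left(\frac{86 + 121}{2 \left(\left(-141\right) \frac{1}{139}\right)} - \frac{18131}{12047}\right) + \frac{1}{2453} = \left(\frac{1}{2} \frac{1}{- \frac{141}{139}} \cdot 207 - \frac{18131}{12047}\right) + \frac{1}{2453} = \left(\frac{1}{2} \left(- \frac{139}{141}\right) 207 - \frac{18131}{12047}\right) + \frac{1}{2453} = \left(- \frac{9591}{94} - \frac{18131}{12047}\right) + \frac{1}{2453} = - \frac{117247091}{1132418} + \frac{1}{2453} = - \frac{287605981805}{2777821354}$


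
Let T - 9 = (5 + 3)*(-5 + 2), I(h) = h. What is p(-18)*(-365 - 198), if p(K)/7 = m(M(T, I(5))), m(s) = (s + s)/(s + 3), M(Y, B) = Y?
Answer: -19705/2 ≈ -9852.5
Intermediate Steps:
T = -15 (T = 9 + (5 + 3)*(-5 + 2) = 9 + 8*(-3) = 9 - 24 = -15)
m(s) = 2*s/(3 + s) (m(s) = (2*s)/(3 + s) = 2*s/(3 + s))
p(K) = 35/2 (p(K) = 7*(2*(-15)/(3 - 15)) = 7*(2*(-15)/(-12)) = 7*(2*(-15)*(-1/12)) = 7*(5/2) = 35/2)
p(-18)*(-365 - 198) = 35*(-365 - 198)/2 = (35/2)*(-563) = -19705/2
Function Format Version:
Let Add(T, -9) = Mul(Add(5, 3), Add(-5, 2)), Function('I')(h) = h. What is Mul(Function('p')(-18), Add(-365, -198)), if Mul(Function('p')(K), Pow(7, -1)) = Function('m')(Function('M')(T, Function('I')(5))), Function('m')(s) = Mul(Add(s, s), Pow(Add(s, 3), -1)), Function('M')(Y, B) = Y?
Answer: Rational(-19705, 2) ≈ -9852.5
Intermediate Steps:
T = -15 (T = Add(9, Mul(Add(5, 3), Add(-5, 2))) = Add(9, Mul(8, -3)) = Add(9, -24) = -15)
Function('m')(s) = Mul(2, s, Pow(Add(3, s), -1)) (Function('m')(s) = Mul(Mul(2, s), Pow(Add(3, s), -1)) = Mul(2, s, Pow(Add(3, s), -1)))
Function('p')(K) = Rational(35, 2) (Function('p')(K) = Mul(7, Mul(2, -15, Pow(Add(3, -15), -1))) = Mul(7, Mul(2, -15, Pow(-12, -1))) = Mul(7, Mul(2, -15, Rational(-1, 12))) = Mul(7, Rational(5, 2)) = Rational(35, 2))
Mul(Function('p')(-18), Add(-365, -198)) = Mul(Rational(35, 2), Add(-365, -198)) = Mul(Rational(35, 2), -563) = Rational(-19705, 2)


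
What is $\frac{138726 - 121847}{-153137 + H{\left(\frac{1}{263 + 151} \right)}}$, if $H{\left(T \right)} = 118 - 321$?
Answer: $- \frac{16879}{153340} \approx -0.11008$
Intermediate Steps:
$H{\left(T \right)} = -203$
$\frac{138726 - 121847}{-153137 + H{\left(\frac{1}{263 + 151} \right)}} = \frac{138726 - 121847}{-153137 - 203} = \frac{16879}{-153340} = 16879 \left(- \frac{1}{153340}\right) = - \frac{16879}{153340}$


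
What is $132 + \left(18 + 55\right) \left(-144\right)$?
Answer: $-10380$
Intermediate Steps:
$132 + \left(18 + 55\right) \left(-144\right) = 132 + 73 \left(-144\right) = 132 - 10512 = -10380$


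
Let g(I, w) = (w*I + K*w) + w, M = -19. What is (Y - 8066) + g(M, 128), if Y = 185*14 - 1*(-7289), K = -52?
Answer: -7147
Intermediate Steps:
g(I, w) = -51*w + I*w (g(I, w) = (w*I - 52*w) + w = (I*w - 52*w) + w = (-52*w + I*w) + w = -51*w + I*w)
Y = 9879 (Y = 2590 + 7289 = 9879)
(Y - 8066) + g(M, 128) = (9879 - 8066) + 128*(-51 - 19) = 1813 + 128*(-70) = 1813 - 8960 = -7147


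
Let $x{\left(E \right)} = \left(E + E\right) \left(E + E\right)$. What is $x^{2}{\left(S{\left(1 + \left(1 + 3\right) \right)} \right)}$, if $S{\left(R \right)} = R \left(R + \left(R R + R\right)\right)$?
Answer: $15006250000$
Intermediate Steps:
$S{\left(R \right)} = R \left(R^{2} + 2 R\right)$ ($S{\left(R \right)} = R \left(R + \left(R^{2} + R\right)\right) = R \left(R + \left(R + R^{2}\right)\right) = R \left(R^{2} + 2 R\right)$)
$x{\left(E \right)} = 4 E^{2}$ ($x{\left(E \right)} = 2 E 2 E = 4 E^{2}$)
$x^{2}{\left(S{\left(1 + \left(1 + 3\right) \right)} \right)} = \left(4 \left(\left(1 + \left(1 + 3\right)\right)^{2} \left(2 + \left(1 + \left(1 + 3\right)\right)\right)\right)^{2}\right)^{2} = \left(4 \left(\left(1 + 4\right)^{2} \left(2 + \left(1 + 4\right)\right)\right)^{2}\right)^{2} = \left(4 \left(5^{2} \left(2 + 5\right)\right)^{2}\right)^{2} = \left(4 \left(25 \cdot 7\right)^{2}\right)^{2} = \left(4 \cdot 175^{2}\right)^{2} = \left(4 \cdot 30625\right)^{2} = 122500^{2} = 15006250000$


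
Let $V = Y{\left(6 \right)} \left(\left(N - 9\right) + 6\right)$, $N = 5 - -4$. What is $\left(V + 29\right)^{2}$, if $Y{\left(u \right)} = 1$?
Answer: $1225$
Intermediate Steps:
$N = 9$ ($N = 5 + 4 = 9$)
$V = 6$ ($V = 1 \left(\left(9 - 9\right) + 6\right) = 1 \left(0 + 6\right) = 1 \cdot 6 = 6$)
$\left(V + 29\right)^{2} = \left(6 + 29\right)^{2} = 35^{2} = 1225$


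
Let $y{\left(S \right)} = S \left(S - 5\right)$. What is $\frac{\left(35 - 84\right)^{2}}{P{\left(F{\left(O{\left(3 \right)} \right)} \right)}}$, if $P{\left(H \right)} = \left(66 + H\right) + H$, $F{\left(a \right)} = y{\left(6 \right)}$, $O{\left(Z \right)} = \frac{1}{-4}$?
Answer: $\frac{2401}{78} \approx 30.782$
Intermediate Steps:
$y{\left(S \right)} = S \left(-5 + S\right)$
$O{\left(Z \right)} = - \frac{1}{4}$
$F{\left(a \right)} = 6$ ($F{\left(a \right)} = 6 \left(-5 + 6\right) = 6 \cdot 1 = 6$)
$P{\left(H \right)} = 66 + 2 H$
$\frac{\left(35 - 84\right)^{2}}{P{\left(F{\left(O{\left(3 \right)} \right)} \right)}} = \frac{\left(35 - 84\right)^{2}}{66 + 2 \cdot 6} = \frac{\left(-49\right)^{2}}{66 + 12} = \frac{2401}{78}$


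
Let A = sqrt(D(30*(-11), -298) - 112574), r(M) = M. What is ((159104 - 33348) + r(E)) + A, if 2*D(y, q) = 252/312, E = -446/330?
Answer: 20749517/165 + I*sqrt(76099751)/26 ≈ 1.2575e+5 + 335.52*I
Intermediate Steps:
E = -223/165 (E = -446*1/330 = -223/165 ≈ -1.3515)
D(y, q) = 21/52 (D(y, q) = (252/312)/2 = (252*(1/312))/2 = (1/2)*(21/26) = 21/52)
A = I*sqrt(76099751)/26 (A = sqrt(21/52 - 112574) = sqrt(-5853827/52) = I*sqrt(76099751)/26 ≈ 335.52*I)
((159104 - 33348) + r(E)) + A = ((159104 - 33348) - 223/165) + I*sqrt(76099751)/26 = (125756 - 223/165) + I*sqrt(76099751)/26 = 20749517/165 + I*sqrt(76099751)/26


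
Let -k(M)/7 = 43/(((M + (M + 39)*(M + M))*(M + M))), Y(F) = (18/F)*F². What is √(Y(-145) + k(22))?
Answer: I*√76446305886/5412 ≈ 51.088*I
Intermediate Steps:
Y(F) = 18*F
k(M) = -301/(2*M*(M + 2*M*(39 + M))) (k(M) = -301/((M + (M + 39)*(M + M))*(M + M)) = -301/((M + (39 + M)*(2*M))*(2*M)) = -301/((M + 2*M*(39 + M))*(2*M)) = -301/(2*M*(M + 2*M*(39 + M))))
√(Y(-145) + k(22)) = √(18*(-145) - 301/2/(22²*(79 + 2*22))) = √(-2610 - 301/2*1/484/(79 + 44)) = √(-2610 - 301/2*1/484/123) = √(-2610 - 301/2*1/484*1/123) = √(-2610 - 301/119064) = √(-310757341/119064) = I*√76446305886/5412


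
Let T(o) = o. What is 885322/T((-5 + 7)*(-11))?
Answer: -442661/11 ≈ -40242.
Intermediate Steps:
885322/T((-5 + 7)*(-11)) = 885322/(((-5 + 7)*(-11))) = 885322/((2*(-11))) = 885322/(-22) = 885322*(-1/22) = -442661/11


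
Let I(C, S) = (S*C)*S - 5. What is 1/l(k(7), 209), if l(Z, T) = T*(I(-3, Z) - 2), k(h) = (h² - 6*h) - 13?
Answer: -1/24035 ≈ -4.1606e-5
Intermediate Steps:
k(h) = -13 + h² - 6*h
I(C, S) = -5 + C*S² (I(C, S) = (C*S)*S - 5 = C*S² - 5 = -5 + C*S²)
l(Z, T) = T*(-7 - 3*Z²) (l(Z, T) = T*((-5 - 3*Z²) - 2) = T*(-7 - 3*Z²))
1/l(k(7), 209) = 1/(-1*209*(7 + 3*(-13 + 7² - 6*7)²)) = 1/(-1*209*(7 + 3*(-13 + 49 - 42)²)) = 1/(-1*209*(7 + 3*(-6)²)) = 1/(-1*209*(7 + 3*36)) = 1/(-1*209*(7 + 108)) = 1/(-1*209*115) = 1/(-24035) = -1/24035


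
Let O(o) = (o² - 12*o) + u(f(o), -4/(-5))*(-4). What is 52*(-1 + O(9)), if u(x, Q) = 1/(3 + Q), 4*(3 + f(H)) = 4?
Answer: -28704/19 ≈ -1510.7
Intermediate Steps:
f(H) = -2 (f(H) = -3 + (¼)*4 = -3 + 1 = -2)
O(o) = -20/19 + o² - 12*o (O(o) = (o² - 12*o) - 4/(3 - 4/(-5)) = (o² - 12*o) - 4/(3 - 4*(-⅕)) = (o² - 12*o) - 4/(3 + ⅘) = (o² - 12*o) - 4/(19/5) = (o² - 12*o) + (5/19)*(-4) = (o² - 12*o) - 20/19 = -20/19 + o² - 12*o)
52*(-1 + O(9)) = 52*(-1 + (-20/19 + 9² - 12*9)) = 52*(-1 + (-20/19 + 81 - 108)) = 52*(-1 - 533/19) = 52*(-552/19) = -28704/19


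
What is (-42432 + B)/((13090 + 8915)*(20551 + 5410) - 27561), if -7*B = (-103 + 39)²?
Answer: -75280/999677427 ≈ -7.5304e-5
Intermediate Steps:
B = -4096/7 (B = -(-103 + 39)²/7 = -⅐*(-64)² = -⅐*4096 = -4096/7 ≈ -585.14)
(-42432 + B)/((13090 + 8915)*(20551 + 5410) - 27561) = (-42432 - 4096/7)/((13090 + 8915)*(20551 + 5410) - 27561) = -301120/(7*(22005*25961 - 27561)) = -301120/(7*(571271805 - 27561)) = -301120/7/571244244 = -301120/7*1/571244244 = -75280/999677427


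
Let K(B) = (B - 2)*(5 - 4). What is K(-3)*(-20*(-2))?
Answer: -200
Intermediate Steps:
K(B) = -2 + B (K(B) = (-2 + B)*1 = -2 + B)
K(-3)*(-20*(-2)) = (-2 - 3)*(-20*(-2)) = -5*40 = -200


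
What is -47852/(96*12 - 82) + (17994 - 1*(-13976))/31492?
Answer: -368186821/8424110 ≈ -43.706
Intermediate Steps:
-47852/(96*12 - 82) + (17994 - 1*(-13976))/31492 = -47852/(1152 - 82) + (17994 + 13976)*(1/31492) = -47852/1070 + 31970*(1/31492) = -47852*1/1070 + 15985/15746 = -23926/535 + 15985/15746 = -368186821/8424110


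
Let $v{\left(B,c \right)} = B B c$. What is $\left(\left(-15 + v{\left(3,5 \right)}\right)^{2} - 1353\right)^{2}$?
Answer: $205209$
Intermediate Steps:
$v{\left(B,c \right)} = c B^{2}$ ($v{\left(B,c \right)} = B^{2} c = c B^{2}$)
$\left(\left(-15 + v{\left(3,5 \right)}\right)^{2} - 1353\right)^{2} = \left(\left(-15 + 5 \cdot 3^{2}\right)^{2} - 1353\right)^{2} = \left(\left(-15 + 5 \cdot 9\right)^{2} - 1353\right)^{2} = \left(\left(-15 + 45\right)^{2} - 1353\right)^{2} = \left(30^{2} - 1353\right)^{2} = \left(900 - 1353\right)^{2} = \left(-453\right)^{2} = 205209$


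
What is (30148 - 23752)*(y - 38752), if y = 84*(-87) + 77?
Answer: -294107268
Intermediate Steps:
y = -7231 (y = -7308 + 77 = -7231)
(30148 - 23752)*(y - 38752) = (30148 - 23752)*(-7231 - 38752) = 6396*(-45983) = -294107268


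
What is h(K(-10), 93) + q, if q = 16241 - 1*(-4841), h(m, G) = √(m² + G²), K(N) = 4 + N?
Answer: 21082 + 3*√965 ≈ 21175.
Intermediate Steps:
h(m, G) = √(G² + m²)
q = 21082 (q = 16241 + 4841 = 21082)
h(K(-10), 93) + q = √(93² + (4 - 10)²) + 21082 = √(8649 + (-6)²) + 21082 = √(8649 + 36) + 21082 = √8685 + 21082 = 3*√965 + 21082 = 21082 + 3*√965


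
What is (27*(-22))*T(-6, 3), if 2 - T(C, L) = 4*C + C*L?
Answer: -26136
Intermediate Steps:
T(C, L) = 2 - 4*C - C*L (T(C, L) = 2 - (4*C + C*L) = 2 + (-4*C - C*L) = 2 - 4*C - C*L)
(27*(-22))*T(-6, 3) = (27*(-22))*(2 - 4*(-6) - 1*(-6)*3) = -594*(2 + 24 + 18) = -594*44 = -26136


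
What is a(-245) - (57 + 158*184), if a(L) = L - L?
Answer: -29129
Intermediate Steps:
a(L) = 0
a(-245) - (57 + 158*184) = 0 - (57 + 158*184) = 0 - (57 + 29072) = 0 - 1*29129 = 0 - 29129 = -29129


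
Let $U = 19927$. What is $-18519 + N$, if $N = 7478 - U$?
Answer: $-30968$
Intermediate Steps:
$N = -12449$ ($N = 7478 - 19927 = -12449$)
$-18519 + N = -18519 - 12449 = -30968$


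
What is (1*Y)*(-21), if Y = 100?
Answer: -2100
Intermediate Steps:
(1*Y)*(-21) = (1*100)*(-21) = 100*(-21) = -2100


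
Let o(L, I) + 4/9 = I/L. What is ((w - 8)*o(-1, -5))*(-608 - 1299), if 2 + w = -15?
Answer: 1954675/9 ≈ 2.1719e+5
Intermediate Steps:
w = -17 (w = -2 - 15 = -17)
o(L, I) = -4/9 + I/L
((w - 8)*o(-1, -5))*(-608 - 1299) = ((-17 - 8)*(-4/9 - 5/(-1)))*(-608 - 1299) = -25*(-4/9 - 5*(-1))*(-1907) = -25*(-4/9 + 5)*(-1907) = -25*41/9*(-1907) = -1025/9*(-1907) = 1954675/9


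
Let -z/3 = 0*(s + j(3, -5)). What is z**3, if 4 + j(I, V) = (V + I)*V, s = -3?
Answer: 0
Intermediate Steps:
j(I, V) = -4 + V*(I + V) (j(I, V) = -4 + (V + I)*V = -4 + (I + V)*V = -4 + V*(I + V))
z = 0 (z = -0*(-3 + (-4 + (-5)**2 + 3*(-5))) = -0*(-3 + (-4 + 25 - 15)) = -0*(-3 + 6) = -0*3 = -3*0 = 0)
z**3 = 0**3 = 0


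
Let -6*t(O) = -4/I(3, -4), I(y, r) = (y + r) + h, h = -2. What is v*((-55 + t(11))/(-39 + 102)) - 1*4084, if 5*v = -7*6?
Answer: -550346/135 ≈ -4076.6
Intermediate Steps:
v = -42/5 (v = (-7*6)/5 = (⅕)*(-42) = -42/5 ≈ -8.4000)
I(y, r) = -2 + r + y (I(y, r) = (y + r) - 2 = (r + y) - 2 = -2 + r + y)
t(O) = -2/9 (t(O) = -(-2)/(3*(-2 - 4 + 3)) = -(-2)/(3*(-3)) = -(-2)*(-1)/(3*3) = -⅙*4/3 = -2/9)
v*((-55 + t(11))/(-39 + 102)) - 1*4084 = -42*(-55 - 2/9)/(5*(-39 + 102)) - 1*4084 = -(-6958)/(15*63) - 4084 = -42/5*(-71/81) - 4084 = 994/135 - 4084 = -550346/135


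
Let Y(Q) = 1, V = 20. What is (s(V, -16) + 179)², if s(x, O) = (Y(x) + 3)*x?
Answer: 67081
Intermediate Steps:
s(x, O) = 4*x (s(x, O) = (1 + 3)*x = 4*x)
(s(V, -16) + 179)² = (4*20 + 179)² = (80 + 179)² = 259² = 67081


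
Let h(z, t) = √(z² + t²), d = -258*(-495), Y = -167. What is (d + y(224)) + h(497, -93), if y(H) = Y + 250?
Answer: 127793 + √255658 ≈ 1.2830e+5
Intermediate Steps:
y(H) = 83 (y(H) = -167 + 250 = 83)
d = 127710
h(z, t) = √(t² + z²)
(d + y(224)) + h(497, -93) = (127710 + 83) + √((-93)² + 497²) = 127793 + √(8649 + 247009) = 127793 + √255658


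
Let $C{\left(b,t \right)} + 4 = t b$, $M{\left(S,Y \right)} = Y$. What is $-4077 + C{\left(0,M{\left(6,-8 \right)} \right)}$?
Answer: $-4081$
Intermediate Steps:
$C{\left(b,t \right)} = -4 + b t$ ($C{\left(b,t \right)} = -4 + t b = -4 + b t$)
$-4077 + C{\left(0,M{\left(6,-8 \right)} \right)} = -4077 + \left(-4 + 0 \left(-8\right)\right) = -4077 + \left(-4 + 0\right) = -4077 - 4 = -4081$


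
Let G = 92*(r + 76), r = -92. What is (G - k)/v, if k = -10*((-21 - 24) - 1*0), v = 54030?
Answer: -961/27015 ≈ -0.035573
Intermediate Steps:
G = -1472 (G = 92*(-92 + 76) = 92*(-16) = -1472)
k = 450 (k = -10*(-45 + 0) = -10*(-45) = 450)
(G - k)/v = (-1472 - 1*450)/54030 = (-1472 - 450)*(1/54030) = -1922*1/54030 = -961/27015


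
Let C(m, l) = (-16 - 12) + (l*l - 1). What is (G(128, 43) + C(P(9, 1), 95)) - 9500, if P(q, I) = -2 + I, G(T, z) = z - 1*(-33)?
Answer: -428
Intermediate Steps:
G(T, z) = 33 + z (G(T, z) = z + 33 = 33 + z)
C(m, l) = -29 + l**2 (C(m, l) = -28 + (l**2 - 1) = -28 + (-1 + l**2) = -29 + l**2)
(G(128, 43) + C(P(9, 1), 95)) - 9500 = ((33 + 43) + (-29 + 95**2)) - 9500 = (76 + (-29 + 9025)) - 9500 = (76 + 8996) - 9500 = 9072 - 9500 = -428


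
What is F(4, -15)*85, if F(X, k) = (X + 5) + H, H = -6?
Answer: 255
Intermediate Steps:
F(X, k) = -1 + X (F(X, k) = (X + 5) - 6 = (5 + X) - 6 = -1 + X)
F(4, -15)*85 = (-1 + 4)*85 = 3*85 = 255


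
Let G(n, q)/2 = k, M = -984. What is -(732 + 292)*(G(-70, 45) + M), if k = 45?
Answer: 915456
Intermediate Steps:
G(n, q) = 90 (G(n, q) = 2*45 = 90)
-(732 + 292)*(G(-70, 45) + M) = -(732 + 292)*(90 - 984) = -1024*(-894) = -1*(-915456) = 915456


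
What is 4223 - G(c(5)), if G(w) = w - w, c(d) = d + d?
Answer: 4223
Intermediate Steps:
c(d) = 2*d
G(w) = 0
4223 - G(c(5)) = 4223 - 1*0 = 4223 + 0 = 4223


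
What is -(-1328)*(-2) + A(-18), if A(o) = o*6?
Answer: -2764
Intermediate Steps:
A(o) = 6*o
-(-1328)*(-2) + A(-18) = -(-1328)*(-2) + 6*(-18) = -332*8 - 108 = -2656 - 108 = -2764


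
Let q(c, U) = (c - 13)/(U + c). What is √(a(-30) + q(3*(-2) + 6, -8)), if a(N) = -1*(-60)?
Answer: √986/4 ≈ 7.8502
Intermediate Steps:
a(N) = 60
q(c, U) = (-13 + c)/(U + c)
√(a(-30) + q(3*(-2) + 6, -8)) = √(60 + (-13 + (3*(-2) + 6))/(-8 + (3*(-2) + 6))) = √(60 + (-13 + (-6 + 6))/(-8 + (-6 + 6))) = √(60 + (-13 + 0)/(-8 + 0)) = √(60 - 13/(-8)) = √(60 - ⅛*(-13)) = √(60 + 13/8) = √(493/8) = √986/4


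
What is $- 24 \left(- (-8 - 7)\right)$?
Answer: $-360$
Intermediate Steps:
$- 24 \left(- (-8 - 7)\right) = - 24 \left(\left(-1\right) \left(-15\right)\right) = \left(-24\right) 15 = -360$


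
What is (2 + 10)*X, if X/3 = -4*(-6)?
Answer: 864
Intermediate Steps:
X = 72 (X = 3*(-4*(-6)) = 3*24 = 72)
(2 + 10)*X = (2 + 10)*72 = 12*72 = 864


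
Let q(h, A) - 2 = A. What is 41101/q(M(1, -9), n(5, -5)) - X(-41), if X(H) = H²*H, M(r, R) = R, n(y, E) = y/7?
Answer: 1597206/19 ≈ 84064.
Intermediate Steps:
n(y, E) = y/7 (n(y, E) = y*(⅐) = y/7)
q(h, A) = 2 + A
X(H) = H³
41101/q(M(1, -9), n(5, -5)) - X(-41) = 41101/(2 + (⅐)*5) - 1*(-41)³ = 41101/(2 + 5/7) - 1*(-68921) = 41101/(19/7) + 68921 = 41101*(7/19) + 68921 = 287707/19 + 68921 = 1597206/19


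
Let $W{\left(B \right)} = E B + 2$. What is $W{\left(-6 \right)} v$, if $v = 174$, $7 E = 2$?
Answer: $\frac{348}{7} \approx 49.714$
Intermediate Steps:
$E = \frac{2}{7}$ ($E = \frac{1}{7} \cdot 2 = \frac{2}{7} \approx 0.28571$)
$W{\left(B \right)} = 2 + \frac{2 B}{7}$ ($W{\left(B \right)} = \frac{2 B}{7} + 2 = 2 + \frac{2 B}{7}$)
$W{\left(-6 \right)} v = \left(2 + \frac{2}{7} \left(-6\right)\right) 174 = \left(2 - \frac{12}{7}\right) 174 = \frac{2}{7} \cdot 174 = \frac{348}{7}$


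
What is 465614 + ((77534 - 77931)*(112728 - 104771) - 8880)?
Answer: -2702195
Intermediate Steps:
465614 + ((77534 - 77931)*(112728 - 104771) - 8880) = 465614 + (-397*7957 - 8880) = 465614 + (-3158929 - 8880) = 465614 - 3167809 = -2702195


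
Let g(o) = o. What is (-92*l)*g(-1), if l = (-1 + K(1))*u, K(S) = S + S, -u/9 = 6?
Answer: -4968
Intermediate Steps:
u = -54 (u = -9*6 = -54)
K(S) = 2*S
l = -54 (l = (-1 + 2*1)*(-54) = (-1 + 2)*(-54) = 1*(-54) = -54)
(-92*l)*g(-1) = -92*(-54)*(-1) = 4968*(-1) = -4968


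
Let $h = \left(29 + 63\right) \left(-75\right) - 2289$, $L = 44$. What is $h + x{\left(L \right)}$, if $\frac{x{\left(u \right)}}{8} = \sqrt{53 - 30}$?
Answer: $-9189 + 8 \sqrt{23} \approx -9150.6$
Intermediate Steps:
$x{\left(u \right)} = 8 \sqrt{23}$ ($x{\left(u \right)} = 8 \sqrt{53 - 30} = 8 \sqrt{23}$)
$h = -9189$ ($h = 92 \left(-75\right) - 2289 = -6900 - 2289 = -9189$)
$h + x{\left(L \right)} = -9189 + 8 \sqrt{23}$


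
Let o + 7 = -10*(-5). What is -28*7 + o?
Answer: -153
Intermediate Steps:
o = 43 (o = -7 - 10*(-5) = -7 + 50 = 43)
-28*7 + o = -28*7 + 43 = -196 + 43 = -153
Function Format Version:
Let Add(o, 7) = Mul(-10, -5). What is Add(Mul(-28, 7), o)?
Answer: -153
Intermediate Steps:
o = 43 (o = Add(-7, Mul(-10, -5)) = Add(-7, 50) = 43)
Add(Mul(-28, 7), o) = Add(Mul(-28, 7), 43) = Add(-196, 43) = -153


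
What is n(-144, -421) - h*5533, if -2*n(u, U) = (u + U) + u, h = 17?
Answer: -187413/2 ≈ -93707.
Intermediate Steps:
n(u, U) = -u - U/2 (n(u, U) = -((u + U) + u)/2 = -((U + u) + u)/2 = -(U + 2*u)/2 = -u - U/2)
n(-144, -421) - h*5533 = (-1*(-144) - ½*(-421)) - 17*5533 = (144 + 421/2) - 1*94061 = 709/2 - 94061 = -187413/2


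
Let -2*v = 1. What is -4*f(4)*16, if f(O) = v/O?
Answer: 8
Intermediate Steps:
v = -½ (v = -½*1 = -½ ≈ -0.50000)
f(O) = -1/(2*O)
-4*f(4)*16 = -(-2)/4*16 = -4*(-⅛)*16 = (½)*16 = 8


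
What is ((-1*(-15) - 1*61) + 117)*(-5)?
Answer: -355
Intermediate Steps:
((-1*(-15) - 1*61) + 117)*(-5) = ((15 - 61) + 117)*(-5) = (-46 + 117)*(-5) = 71*(-5) = -355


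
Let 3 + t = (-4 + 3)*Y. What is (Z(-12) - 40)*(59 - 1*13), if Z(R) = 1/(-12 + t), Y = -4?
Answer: -20286/11 ≈ -1844.2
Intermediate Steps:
t = 1 (t = -3 + (-4 + 3)*(-4) = -3 - 1*(-4) = -3 + 4 = 1)
Z(R) = -1/11 (Z(R) = 1/(-12 + 1) = 1/(-11) = -1/11)
(Z(-12) - 40)*(59 - 1*13) = (-1/11 - 40)*(59 - 1*13) = -441*(59 - 13)/11 = -441/11*46 = -20286/11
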